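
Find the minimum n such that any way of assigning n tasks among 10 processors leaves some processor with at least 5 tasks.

41

With 40 tasks one could put exactly 4 in each of the 10 processors, and no processor would reach 5.
One more task must land in a processor that already has 4, giving it 5.
So 10 × 4 + 1 = 41 tasks are required.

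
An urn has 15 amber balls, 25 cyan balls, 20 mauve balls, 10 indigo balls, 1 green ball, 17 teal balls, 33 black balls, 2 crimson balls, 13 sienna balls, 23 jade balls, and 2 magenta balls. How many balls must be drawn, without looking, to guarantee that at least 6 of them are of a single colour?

An adversary could hand out at most 5 balls per colour (green, crimson, magenta run out sooner): 5 + 5 + 5 + 5 + 1 + 5 + 5 + 2 + 5 + 5 + 2 = 45 balls and still no colour has 6.
By pigeonhole, one more ball lands in a colour already at 5, so 46 draws are enough and 45 are not.

46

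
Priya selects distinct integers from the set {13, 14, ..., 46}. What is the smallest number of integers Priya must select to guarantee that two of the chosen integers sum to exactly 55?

Group the elements by complementary pair {x, 55−x}: {13,42}, {14,41}, {15,40}, …, giving 15 two-element pairs and 4 integers whose partner 55−x falls outside [13,46].
Pigeonhole: treating each of those 19 groups as a pigeonhole, one can pick one integer per group — 19 integers — with no two summing to 55.
The 20th integer lands in an occupied pair, forcing a sum of 55.

20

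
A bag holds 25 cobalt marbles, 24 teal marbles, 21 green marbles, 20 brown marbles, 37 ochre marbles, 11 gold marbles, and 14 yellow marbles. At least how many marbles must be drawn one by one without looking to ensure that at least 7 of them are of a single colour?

43

An adversary could hand out at most 6 marbles per colour: 6 + 6 + 6 + 6 + 6 + 6 + 6 = 42 marbles and still no colour has 7.
One more marble lands in a colour already at 6, so 43 draws are enough and 42 are not.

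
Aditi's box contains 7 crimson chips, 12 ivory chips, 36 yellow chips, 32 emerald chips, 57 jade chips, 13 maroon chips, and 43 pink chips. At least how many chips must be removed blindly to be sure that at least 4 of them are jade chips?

147

In the worst case for collecting jade chips, every non-jade chip comes out first.
There are 7 + 12 + 36 + 32 + 13 + 43 = 143 non-jade chips altogether.
After those, each further chip must be jade, so 143 + 4 = 147 draws guarantee 4 jade chips.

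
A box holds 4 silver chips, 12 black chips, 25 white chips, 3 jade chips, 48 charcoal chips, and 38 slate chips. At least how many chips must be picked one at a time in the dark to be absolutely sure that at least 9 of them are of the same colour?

40

Put each drawn chip into a box by colour. The largest draw with every box below 9 takes min(count, 8) from each colour; colours with fewer than 8 contribute all they have.
Σ min(cᵢ, 8) = 4 + 8 + 8 + 3 + 8 + 8 = 39.
Draw number 39 + 1 = 40 must push one box to 9.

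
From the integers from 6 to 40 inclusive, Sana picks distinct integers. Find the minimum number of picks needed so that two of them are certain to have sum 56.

24

A set avoiding the sum 56 can contain at most one of each pair {x, 56−x}, plus the 11 elements whose complement lies outside the range or equal to its own complement.
The integers 6, …, 28 (23 of them) are such a set: any two sum to at least 6+7 = 13 and at most 27+28 = 55 < 56.
By pigeonhole, any 24th integer completes one of the 12 pairs, so 24 choices force a sum of 56.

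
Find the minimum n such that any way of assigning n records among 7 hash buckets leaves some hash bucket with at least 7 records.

With 42 records one could put exactly 6 in each of the 7 hash buckets, and no hash bucket would reach 7.
By pigeonhole, one more record must land in a hash bucket that already has 6, giving it 7.
So 7 × 6 + 1 = 43 records are required.

43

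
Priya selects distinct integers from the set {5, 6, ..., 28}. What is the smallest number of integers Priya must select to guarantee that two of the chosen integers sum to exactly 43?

A set avoiding the sum 43 can contain at most one of each pair {x, 43−x}, plus the 10 elements whose complement lies outside the range.
The integers 5, …, 21 (17 of them) are such a set: any two sum to at least 5+6 = 11 and at most 20+21 = 41 < 43.
By pigeonhole, any 18th integer completes one of the 7 pairs, so 18 choices force a sum of 43.

18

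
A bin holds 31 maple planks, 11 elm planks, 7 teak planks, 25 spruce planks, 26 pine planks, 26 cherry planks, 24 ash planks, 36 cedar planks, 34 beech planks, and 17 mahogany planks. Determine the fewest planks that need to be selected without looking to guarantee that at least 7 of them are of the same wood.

61

By the pigeonhole principle, the 10 woods are the holes; the planks drawn are the pigeons.
To avoid 7 of any one wood, the worst case takes at most 6 of each wood.
That gives 6 + 6 + 6 + 6 + 6 + 6 + 6 + 6 + 6 + 6 = 60 planks with no wood reaching 7.
The next plank forces some wood to 7, so 60 + 1 = 61.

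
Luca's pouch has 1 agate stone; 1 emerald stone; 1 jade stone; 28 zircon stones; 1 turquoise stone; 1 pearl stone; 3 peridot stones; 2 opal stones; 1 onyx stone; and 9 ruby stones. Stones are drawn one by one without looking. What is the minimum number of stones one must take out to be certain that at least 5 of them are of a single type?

20

An adversary could hand out at most 4 stones per type (8 types run out sooner): 1 + 1 + 1 + 4 + 1 + 1 + 3 + 2 + 1 + 4 = 19 stones and still no type has 5.
By the pigeonhole principle, one more stone lands in a type already at 4, so 20 draws are enough and 19 are not.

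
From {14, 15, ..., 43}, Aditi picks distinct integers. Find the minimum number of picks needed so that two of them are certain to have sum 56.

Two chosen integers sum to 56 exactly when both halves of some pair {x, 56−x} with 14 ≤ x ≤ 56−x ≤ 42 are chosen — 14 such pairs.
The remaining 2 elements (those with no distinct partner in range) can never complete a 56-sum, so the worst case takes all of them and one from each pair: 2 + 14 = 16.
The 17th integer has to be the second member of some pair, so 16 + 1 = 17.

17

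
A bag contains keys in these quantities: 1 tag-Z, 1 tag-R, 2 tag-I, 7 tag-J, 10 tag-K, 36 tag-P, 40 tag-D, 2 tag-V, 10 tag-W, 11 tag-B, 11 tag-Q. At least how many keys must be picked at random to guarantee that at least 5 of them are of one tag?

The 11 tags are the holes; the keys drawn are the pigeons.
To avoid 5 of any one tag, the worst case takes at most 4 of each tag, or every key of a tag that has fewer than 4.
That gives 1 + 1 + 2 + 4 + 4 + 4 + 4 + 2 + 4 + 4 + 4 = 34 keys with no tag reaching 5.
The next key forces some tag to 5, so 34 + 1 = 35.

35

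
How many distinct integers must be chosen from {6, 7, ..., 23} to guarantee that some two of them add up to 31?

Group the elements by complementary pair {x, 31−x}: {8,23}, {9,22}, {10,21}, …, giving 8 two-element pairs and 2 integers whose partner 31−x falls outside [6,23].
Treating each of those 10 groups as a pigeonhole, one can pick one integer per group — 10 integers — with no two summing to 31.
The 11th integer lands in an occupied pair, forcing a sum of 31.

11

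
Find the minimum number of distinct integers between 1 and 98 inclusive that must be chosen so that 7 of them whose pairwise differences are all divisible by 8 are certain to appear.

49

Integers whose pairwise differences are multiples of 8 are exactly those sharing a remainder mod 8. The 8 residue classes mod 8 are the pigeonholes.
With 48 integers one could put 6 in each residue class and have no class reach 7.
The 49th integer pushes some class to 7, so 8·6 + 1 = 49.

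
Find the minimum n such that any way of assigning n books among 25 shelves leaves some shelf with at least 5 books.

With 100 books one could put exactly 4 in each of the 25 shelves, and no shelf would reach 5.
By the pigeonhole principle, one more book must land in a shelf that already has 4, giving it 5.
So 25 × 4 + 1 = 101 books are required.

101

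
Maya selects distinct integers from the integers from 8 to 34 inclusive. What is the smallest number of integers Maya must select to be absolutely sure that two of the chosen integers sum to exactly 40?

16

Group the elements by complementary pair {x, 40−x}: {8,32}, {9,31}, {10,30}, …, giving 12 two-element pairs; the single value 20 (it cannot pair with itself since the integers are distinct); and 2 integers whose partner 40−x falls outside [8,34].
By pigeonhole, treating each of those 15 groups as a pigeonhole, one can pick one integer per group — 15 integers — with no two summing to 40.
The 16th integer lands in an occupied pair, forcing a sum of 40.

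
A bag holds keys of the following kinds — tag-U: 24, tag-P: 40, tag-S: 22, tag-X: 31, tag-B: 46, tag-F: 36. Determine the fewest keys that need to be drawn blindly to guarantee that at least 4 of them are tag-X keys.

172

In the worst case for collecting tag-X keys, every non-tag-X key comes out first.
There are 24 + 40 + 22 + 46 + 36 = 168 non-tag-X keys altogether.
After those, each further key must be tag-X, so 168 + 4 = 172 draws guarantee 4 tag-X keys.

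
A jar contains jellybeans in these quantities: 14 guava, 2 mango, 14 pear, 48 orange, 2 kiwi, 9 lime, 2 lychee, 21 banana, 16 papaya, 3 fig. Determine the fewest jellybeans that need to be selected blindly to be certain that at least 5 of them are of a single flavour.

34

Pigeonhole: put each drawn jellybean into a box by flavour. The largest draw with every box below 5 takes min(count, 4) from each flavour; flavours with fewer than 4 contribute all they have.
Σ min(cᵢ, 4) = 4 + 2 + 4 + 4 + 2 + 4 + 2 + 4 + 4 + 3 = 33.
Draw number 33 + 1 = 34 must push one box to 5.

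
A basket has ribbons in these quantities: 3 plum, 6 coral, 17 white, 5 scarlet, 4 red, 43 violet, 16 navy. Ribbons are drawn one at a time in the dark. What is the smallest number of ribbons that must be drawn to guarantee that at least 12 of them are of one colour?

52

An adversary could hand out at most 11 ribbons per colour (4 colours run out sooner): 3 + 6 + 11 + 5 + 4 + 11 + 11 = 51 ribbons and still no colour has 12.
One more ribbon lands in a colour already at 11, so 52 draws are enough and 51 are not.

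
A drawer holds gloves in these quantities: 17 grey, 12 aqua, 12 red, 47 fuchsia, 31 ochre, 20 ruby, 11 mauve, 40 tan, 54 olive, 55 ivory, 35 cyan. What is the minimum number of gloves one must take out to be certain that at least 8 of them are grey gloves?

In the worst case for collecting grey gloves, every non-grey glove comes out first.
There are 12 + 12 + 47 + 31 + 20 + 11 + 40 + 54 + 55 + 35 = 317 non-grey gloves altogether.
After those, each further glove must be grey, so 317 + 8 = 325 draws guarantee 8 grey gloves.

325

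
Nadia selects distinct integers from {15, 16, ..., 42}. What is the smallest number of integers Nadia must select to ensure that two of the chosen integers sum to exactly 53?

17

Two chosen integers sum to 53 exactly when both halves of some pair {x, 53−x} with 15 ≤ x ≤ 53−x ≤ 38 are chosen — 12 such pairs.
The remaining 4 elements (those with no distinct partner in range) can never complete a 53-sum, so the worst case takes all of them and one from each pair: 4 + 12 = 16.
By pigeonhole, the 17th integer has to be the second member of some pair, so 16 + 1 = 17.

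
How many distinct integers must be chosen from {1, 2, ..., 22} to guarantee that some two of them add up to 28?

Group the elements by complementary pair {x, 28−x}: {6,22}, {7,21}, {8,20}, …, giving 8 two-element pairs, the single value 14 (it cannot pair with itself since the integers are distinct), and 5 integers whose partner 28−x falls outside [1,22].
Treating each of those 14 groups as a pigeonhole, one can pick one integer per group — 14 integers — with no two summing to 28.
The 15th integer lands in an occupied pair, forcing a sum of 28.

15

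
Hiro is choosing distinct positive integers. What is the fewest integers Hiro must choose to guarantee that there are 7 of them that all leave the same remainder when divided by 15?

91

The 15 residue classes mod 15 are the pigeonholes.
With 90 integers one could put 6 in each residue class and have no class reach 7.
The 91st integer pushes some class to 7, so 15·6 + 1 = 91.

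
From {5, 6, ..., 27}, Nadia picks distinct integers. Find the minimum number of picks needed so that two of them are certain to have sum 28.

15

Two chosen integers sum to 28 exactly when both halves of some pair {x, 28−x} with 5 ≤ x ≤ 28−x ≤ 23 are chosen — 9 such pairs.
The remaining 5 elements (those with no distinct partner in range) can never complete a 28-sum, so the worst case takes all of them and one from each pair: 5 + 9 = 14.
By the pigeonhole principle, the 15th integer has to be the second member of some pair, so 14 + 1 = 15.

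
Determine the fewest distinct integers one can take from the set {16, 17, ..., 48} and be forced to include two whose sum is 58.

21

A set avoiding the sum 58 can contain at most one of each pair {x, 58−x}, plus the 7 elements whose complement lies outside the range or equal to its own complement.
The integers 29, …, 48 (20 of them) are such a set: any two sum to at least 29+30 = 59 > 58.
Pigeonhole: any 21st integer completes one of the 13 pairs, so 21 choices force a sum of 58.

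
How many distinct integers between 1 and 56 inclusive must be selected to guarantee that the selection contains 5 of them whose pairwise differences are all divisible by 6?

25

Integers whose pairwise differences are multiples of 6 are exactly those sharing a remainder mod 6. By the pigeonhole principle, the 6 residue classes mod 6 are the pigeonholes.
With 24 integers one could put 4 in each residue class and have no class reach 5.
The 25th integer pushes some class to 5, so 6·4 + 1 = 25.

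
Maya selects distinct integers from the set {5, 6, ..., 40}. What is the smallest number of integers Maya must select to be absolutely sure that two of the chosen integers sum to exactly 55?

24

A set avoiding the sum 55 can contain at most one of each pair {x, 55−x}, plus the 10 elements whose complement lies outside the range.
The integers 5, …, 27 (23 of them) are such a set: any two sum to at least 5+6 = 11 and at most 26+27 = 53 < 55.
Any 24th integer completes one of the 13 pairs, so 24 choices force a sum of 55.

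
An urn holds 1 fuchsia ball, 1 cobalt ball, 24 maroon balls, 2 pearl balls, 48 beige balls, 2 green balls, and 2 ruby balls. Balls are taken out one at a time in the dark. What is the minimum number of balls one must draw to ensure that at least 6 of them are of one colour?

An adversary could hand out at most 5 balls per colour (5 colours run out sooner): 1 + 1 + 5 + 2 + 5 + 2 + 2 = 18 balls and still no colour has 6.
One more ball lands in a colour already at 5, so 19 draws are enough and 18 are not.

19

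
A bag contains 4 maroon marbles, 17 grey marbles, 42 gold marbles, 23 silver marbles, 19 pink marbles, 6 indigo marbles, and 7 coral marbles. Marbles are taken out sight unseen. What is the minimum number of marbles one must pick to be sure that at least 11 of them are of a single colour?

58

An adversary could hand out at most 10 marbles per colour (maroon, indigo, coral run out sooner): 4 + 10 + 10 + 10 + 10 + 6 + 7 = 57 marbles and still no colour has 11.
One more marble lands in a colour already at 10, so 58 draws are enough and 57 are not.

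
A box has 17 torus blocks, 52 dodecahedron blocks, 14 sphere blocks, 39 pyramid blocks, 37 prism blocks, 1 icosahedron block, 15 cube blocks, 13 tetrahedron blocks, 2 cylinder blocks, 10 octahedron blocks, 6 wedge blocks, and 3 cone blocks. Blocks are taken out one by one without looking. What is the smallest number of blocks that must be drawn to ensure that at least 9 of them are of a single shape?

77

An adversary could hand out at most 8 blocks per shape (4 shapes run out sooner): 8 + 8 + 8 + 8 + 8 + 1 + 8 + 8 + 2 + 8 + 6 + 3 = 76 blocks and still no shape has 9.
One more block lands in a shape already at 8, so 77 draws are enough and 76 are not.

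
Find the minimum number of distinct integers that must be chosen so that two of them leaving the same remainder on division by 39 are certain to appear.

40

By pigeonhole, the 39 residue classes mod 39 are the pigeonholes.
With 39 integers one could put 1 in each residue class and have no class reach 2.
The 40th integer pushes some class to 2, so 39·1 + 1 = 40.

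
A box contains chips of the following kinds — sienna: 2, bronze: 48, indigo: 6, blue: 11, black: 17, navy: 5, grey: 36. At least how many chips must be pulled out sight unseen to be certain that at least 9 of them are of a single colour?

Put each drawn chip into a box by colour. The largest draw with every box below 9 takes min(count, 8) from each colour; colours with fewer than 8 contribute all they have.
Σ min(cᵢ, 8) = 2 + 8 + 6 + 8 + 8 + 5 + 8 = 45.
Draw number 45 + 1 = 46 must push one box to 9.

46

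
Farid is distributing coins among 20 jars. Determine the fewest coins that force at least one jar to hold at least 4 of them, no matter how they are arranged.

61

With 60 coins one could put exactly 3 in each of the 20 jars, and no jar would reach 4.
Pigeonhole: one more coin must land in a jar that already has 3, giving it 4.
So 20 × 3 + 1 = 61 coins are required.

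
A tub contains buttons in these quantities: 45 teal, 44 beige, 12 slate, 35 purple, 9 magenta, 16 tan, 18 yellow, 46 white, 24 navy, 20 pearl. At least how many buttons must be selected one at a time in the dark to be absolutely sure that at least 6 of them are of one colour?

51

By the pigeonhole principle, put each drawn button into a box by colour. The largest draw with every box below 6 takes min(count, 5) from each colour.
Σ min(cᵢ, 5) = 5 + 5 + 5 + 5 + 5 + 5 + 5 + 5 + 5 + 5 = 50.
Draw number 50 + 1 = 51 must push one box to 6.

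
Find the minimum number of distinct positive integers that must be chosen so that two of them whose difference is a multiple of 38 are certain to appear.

Integers whose pairwise differences are multiples of 38 are exactly those sharing a remainder mod 38. By pigeonhole, the 38 residue classes mod 38 are the pigeonholes.
With 38 integers one could put 1 in each residue class and have no class reach 2.
The 39th integer pushes some class to 2, so 38·1 + 1 = 39.

39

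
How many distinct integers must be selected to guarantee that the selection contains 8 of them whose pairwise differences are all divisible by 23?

162

Integers whose pairwise differences are multiples of 23 are exactly those sharing a remainder mod 23. By pigeonhole, the 23 residue classes mod 23 are the pigeonholes.
With 161 integers one could put 7 in each residue class and have no class reach 8.
The 162nd integer pushes some class to 8, so 23·7 + 1 = 162.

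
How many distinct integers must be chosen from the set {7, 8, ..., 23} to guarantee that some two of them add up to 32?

Two chosen integers sum to 32 exactly when both halves of some pair {x, 32−x} with 9 ≤ x ≤ 32−x ≤ 23 are chosen — 7 such pairs.
The remaining 3 elements (those with no distinct partner in range) can never complete a 32-sum, so the worst case takes all of them and one from each pair: 3 + 7 = 10.
By pigeonhole, the 11th integer has to be the second member of some pair, so 10 + 1 = 11.

11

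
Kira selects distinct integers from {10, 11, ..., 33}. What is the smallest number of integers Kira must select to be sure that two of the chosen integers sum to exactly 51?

17

A set avoiding the sum 51 can contain at most one of each pair {x, 51−x}, plus the 8 elements whose complement lies outside the range.
The integers 10, …, 25 (16 of them) are such a set: any two sum to at least 10+11 = 21 and at most 24+25 = 49 < 51.
By the pigeonhole principle, any 17th integer completes one of the 8 pairs, so 17 choices force a sum of 51.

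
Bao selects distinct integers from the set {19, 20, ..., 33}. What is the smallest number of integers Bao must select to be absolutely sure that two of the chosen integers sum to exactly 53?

Two chosen integers sum to 53 exactly when both halves of some pair {x, 53−x} with 20 ≤ x ≤ 53−x ≤ 33 are chosen — 7 such pairs.
The remaining 1 element (those with no distinct partner in range) can never complete a 53-sum, so the worst case takes all of them and one from each pair: 1 + 7 = 8.
The 9th integer has to be the second member of some pair, so 8 + 1 = 9.

9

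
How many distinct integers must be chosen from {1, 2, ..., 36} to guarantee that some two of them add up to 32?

Group the elements by complementary pair {x, 32−x}: {1,31}, {2,30}, {3,29}, …, giving 15 two-element pairs; the single value 16 (it cannot pair with itself since the integers are distinct); and 5 integers whose partner 32−x falls outside [1,36].
By pigeonhole, treating each of those 21 groups as a pigeonhole, one can pick one integer per group — 21 integers — with no two summing to 32.
The 22nd integer lands in an occupied pair, forcing a sum of 32.

22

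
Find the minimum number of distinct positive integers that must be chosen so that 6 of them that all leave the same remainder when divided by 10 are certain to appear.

The 10 residue classes mod 10 are the pigeonholes.
With 50 integers one could put 5 in each residue class and have no class reach 6.
The 51st integer pushes some class to 6, so 10·5 + 1 = 51.

51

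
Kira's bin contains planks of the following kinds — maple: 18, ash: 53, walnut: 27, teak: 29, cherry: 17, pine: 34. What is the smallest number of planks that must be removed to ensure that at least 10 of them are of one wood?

55

Put each drawn plank into a box by wood. The largest draw with every box below 10 takes min(count, 9) from each wood.
Σ min(cᵢ, 9) = 9 + 9 + 9 + 9 + 9 + 9 = 54.
Draw number 54 + 1 = 55 must push one box to 10.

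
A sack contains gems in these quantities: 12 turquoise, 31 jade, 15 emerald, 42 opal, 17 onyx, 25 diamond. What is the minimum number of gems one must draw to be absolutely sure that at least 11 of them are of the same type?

An adversary could hand out at most 10 gems per type: 10 + 10 + 10 + 10 + 10 + 10 = 60 gems and still no type has 11.
One more gem lands in a type already at 10, so 61 draws are enough and 60 are not.

61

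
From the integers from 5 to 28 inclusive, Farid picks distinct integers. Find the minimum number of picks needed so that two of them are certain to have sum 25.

A set avoiding the sum 25 can contain at most one of each pair {x, 25−x}, plus the 8 elements whose complement lies outside the range.
The integers 13, …, 28 (16 of them) are such a set: any two sum to at least 13+14 = 27 > 25.
Any 17th integer completes one of the 8 pairs, so 17 choices force a sum of 25.

17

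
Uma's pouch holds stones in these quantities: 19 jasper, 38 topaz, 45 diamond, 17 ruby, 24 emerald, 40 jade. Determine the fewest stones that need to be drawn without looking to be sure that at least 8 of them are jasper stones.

172

In the worst case for collecting jasper stones, every non-jasper stone comes out first.
There are 38 + 45 + 17 + 24 + 40 = 164 non-jasper stones altogether.
After those, each further stone must be jasper, so 164 + 8 = 172 draws guarantee 8 jasper stones.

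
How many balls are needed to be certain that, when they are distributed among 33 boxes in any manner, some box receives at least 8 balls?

232

With 231 balls one could put exactly 7 in each of the 33 boxes, and no box would reach 8.
One more ball must land in a box that already has 7, giving it 8.
So 33 × 7 + 1 = 232 balls are required.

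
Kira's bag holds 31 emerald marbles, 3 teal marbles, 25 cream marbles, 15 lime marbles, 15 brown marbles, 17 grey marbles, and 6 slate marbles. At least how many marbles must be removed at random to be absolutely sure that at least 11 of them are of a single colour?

The 7 colours are the holes; the marbles drawn are the pigeons.
To avoid 11 of any one colour, the worst case takes at most 10 of each colour, or every marble of a colour that has fewer than 10.
That gives 10 + 3 + 10 + 10 + 10 + 10 + 6 = 59 marbles with no colour reaching 11.
The next marble forces some colour to 11, so 59 + 1 = 60.

60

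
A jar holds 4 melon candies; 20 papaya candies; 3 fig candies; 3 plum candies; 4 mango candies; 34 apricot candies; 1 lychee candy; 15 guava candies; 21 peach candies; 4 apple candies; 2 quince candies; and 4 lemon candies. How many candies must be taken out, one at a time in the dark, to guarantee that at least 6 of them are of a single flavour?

Put each drawn candy into a box by flavour. The largest draw with every box below 6 takes min(count, 5) from each flavour; flavours with fewer than 5 contribute all they have.
Σ min(cᵢ, 5) = 4 + 5 + 3 + 3 + 4 + 5 + 1 + 5 + 5 + 4 + 2 + 4 = 45.
Draw number 45 + 1 = 46 must push one box to 6.

46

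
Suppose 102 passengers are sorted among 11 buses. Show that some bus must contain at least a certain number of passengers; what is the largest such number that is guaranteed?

10

The 11 buses are the holes and the 102 passengers are the pigeons.
If every bus held at most 9 passengers, the total would be at most 11 × 9 = 99, which is less than 102.
So some bus holds at least ⌈102/11⌉ = 10 passengers.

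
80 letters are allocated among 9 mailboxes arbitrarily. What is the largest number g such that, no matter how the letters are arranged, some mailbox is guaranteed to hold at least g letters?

9

Pigeonhole: the 9 mailboxes are the holes and the 80 letters are the pigeons.
If every mailbox held at most 8 letters, the total would be at most 9 × 8 = 72, which is less than 80.
So some mailbox holds at least ⌈80/9⌉ = 9 letters.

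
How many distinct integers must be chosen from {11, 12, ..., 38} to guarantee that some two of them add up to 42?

A set avoiding the sum 42 can contain at most one of each pair {x, 42−x}, plus the 8 elements whose complement lies outside the range or equal to its own complement.
The integers 21, …, 38 (18 of them) are such a set: any two sum to at least 21+22 = 43 > 42.
Any 19th integer completes one of the 10 pairs, so 19 choices force a sum of 42.

19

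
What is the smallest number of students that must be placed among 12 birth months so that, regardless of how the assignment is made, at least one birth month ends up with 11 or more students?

With 120 students one could put exactly 10 in each of the 12 birth months, and no birth month would reach 11.
By pigeonhole, one more student must land in a birth month that already has 10, giving it 11.
So 12 × 10 + 1 = 121 students are required.

121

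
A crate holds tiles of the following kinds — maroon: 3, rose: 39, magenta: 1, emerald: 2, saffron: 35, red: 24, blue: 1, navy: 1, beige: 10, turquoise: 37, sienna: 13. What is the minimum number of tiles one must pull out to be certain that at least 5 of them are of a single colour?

Put each drawn tile into a box by colour. The largest draw with every box below 5 takes min(count, 4) from each colour; colours with fewer than 4 contribute all they have.
Σ min(cᵢ, 4) = 3 + 4 + 1 + 2 + 4 + 4 + 1 + 1 + 4 + 4 + 4 = 32.
Draw number 32 + 1 = 33 must push one box to 5.

33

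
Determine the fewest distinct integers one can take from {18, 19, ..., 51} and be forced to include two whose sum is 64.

A set avoiding the sum 64 can contain at most one of each pair {x, 64−x}, plus the 6 elements whose complement lies outside the range or equal to its own complement.
The integers 32, …, 51 (20 of them) are such a set: any two sum to at least 32+33 = 65 > 64.
Any 21st integer completes one of the 14 pairs, so 21 choices force a sum of 64.

21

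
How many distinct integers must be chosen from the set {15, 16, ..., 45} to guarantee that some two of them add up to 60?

17

Group the elements by complementary pair {x, 60−x}: {15,45}, {16,44}, {17,43}, …, giving 15 two-element pairs and the single value 30 (it cannot pair with itself since the integers are distinct).
Treating each of those 16 groups as a pigeonhole, one can pick one integer per group — 16 integers — with no two summing to 60.
The 17th integer lands in an occupied pair, forcing a sum of 60.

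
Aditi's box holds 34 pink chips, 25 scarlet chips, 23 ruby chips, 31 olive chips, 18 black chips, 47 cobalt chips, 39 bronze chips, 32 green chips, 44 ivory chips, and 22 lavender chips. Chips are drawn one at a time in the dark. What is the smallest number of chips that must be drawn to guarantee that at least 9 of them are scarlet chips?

In the worst case for collecting scarlet chips, every non-scarlet chip comes out first.
There are 34 + 23 + 31 + 18 + 47 + 39 + 32 + 44 + 22 = 290 non-scarlet chips altogether.
After those, each further chip must be scarlet, so 290 + 9 = 299 draws guarantee 9 scarlet chips.

299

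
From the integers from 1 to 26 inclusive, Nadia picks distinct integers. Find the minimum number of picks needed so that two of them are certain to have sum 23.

16

Two chosen integers sum to 23 exactly when both halves of some pair {x, 23−x} with 1 ≤ x ≤ 23−x ≤ 22 are chosen — 11 such pairs.
The remaining 4 elements (those with no distinct partner in range) can never complete a 23-sum, so the worst case takes all of them and one from each pair: 4 + 11 = 15.
The 16th integer has to be the second member of some pair, so 15 + 1 = 16.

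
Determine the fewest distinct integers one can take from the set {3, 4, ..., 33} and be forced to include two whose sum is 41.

19

Group the elements by complementary pair {x, 41−x}: {8,33}, {9,32}, {10,31}, …, giving 13 two-element pairs and 5 integers whose partner 41−x falls outside [3,33].
By the pigeonhole principle, treating each of those 18 groups as a pigeonhole, one can pick one integer per group — 18 integers — with no two summing to 41.
The 19th integer lands in an occupied pair, forcing a sum of 41.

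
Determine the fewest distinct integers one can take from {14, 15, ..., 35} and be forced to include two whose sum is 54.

Two chosen integers sum to 54 exactly when both halves of some pair {x, 54−x} with 19 ≤ x ≤ 54−x ≤ 35 are chosen — 8 such pairs.
The remaining 6 elements (those with no distinct partner in range) can never complete a 54-sum, so the worst case takes all of them and one from each pair: 6 + 8 = 14.
By the pigeonhole principle, the 15th integer has to be the second member of some pair, so 14 + 1 = 15.

15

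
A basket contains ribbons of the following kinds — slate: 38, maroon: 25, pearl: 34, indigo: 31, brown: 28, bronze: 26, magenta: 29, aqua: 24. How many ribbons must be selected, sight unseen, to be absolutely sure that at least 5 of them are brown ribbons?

212

In the worst case for collecting brown ribbons, every non-brown ribbon comes out first.
There are 38 + 25 + 34 + 31 + 26 + 29 + 24 = 207 non-brown ribbons altogether.
After those, each further ribbon must be brown, so 207 + 5 = 212 draws guarantee 5 brown ribbons.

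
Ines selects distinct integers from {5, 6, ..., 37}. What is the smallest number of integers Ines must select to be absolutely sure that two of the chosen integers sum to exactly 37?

Group the elements by complementary pair {x, 37−x}: {5,32}, {6,31}, {7,30}, …, giving 14 two-element pairs and 5 integers whose partner 37−x falls outside [5,37].
Treating each of those 19 groups as a pigeonhole, one can pick one integer per group — 19 integers — with no two summing to 37.
The 20th integer lands in an occupied pair, forcing a sum of 37.

20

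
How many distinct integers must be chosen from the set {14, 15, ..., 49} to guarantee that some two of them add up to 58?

A set avoiding the sum 58 can contain at most one of each pair {x, 58−x}, plus the 6 elements whose complement lies outside the range or equal to its own complement.
The integers 29, …, 49 (21 of them) are such a set: any two sum to at least 29+30 = 59 > 58.
By the pigeonhole principle, any 22nd integer completes one of the 15 pairs, so 22 choices force a sum of 58.

22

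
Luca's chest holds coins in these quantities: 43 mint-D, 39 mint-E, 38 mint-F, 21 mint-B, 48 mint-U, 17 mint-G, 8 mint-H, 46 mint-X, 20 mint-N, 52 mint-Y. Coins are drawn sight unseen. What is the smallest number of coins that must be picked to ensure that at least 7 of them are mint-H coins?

In the worst case for collecting mint-H coins, every non-mint-H coin comes out first.
There are 43 + 39 + 38 + 21 + 48 + 17 + 46 + 20 + 52 = 324 non-mint-H coins altogether.
After those, each further coin must be mint-H, so 324 + 7 = 331 draws guarantee 7 mint-H coins.

331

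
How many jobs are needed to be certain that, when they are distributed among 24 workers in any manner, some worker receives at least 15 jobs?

With 336 jobs one could put exactly 14 in each of the 24 workers, and no worker would reach 15.
Pigeonhole: one more job must land in a worker that already has 14, giving it 15.
So 24 × 14 + 1 = 337 jobs are required.

337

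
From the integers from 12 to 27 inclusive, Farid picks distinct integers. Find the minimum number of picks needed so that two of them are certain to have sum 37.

10

A set avoiding the sum 37 can contain at most one of each pair {x, 37−x}, plus the 2 elements whose complement lies outside the range.
The integers 19, …, 27 (9 of them) are such a set: any two sum to at least 19+20 = 39 > 37.
Any 10th integer completes one of the 7 pairs, so 10 choices force a sum of 37.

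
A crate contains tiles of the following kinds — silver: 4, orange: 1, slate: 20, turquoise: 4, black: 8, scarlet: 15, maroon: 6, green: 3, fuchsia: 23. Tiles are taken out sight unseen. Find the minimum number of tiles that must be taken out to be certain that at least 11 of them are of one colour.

57

An adversary could hand out at most 10 tiles per colour (6 colours run out sooner): 4 + 1 + 10 + 4 + 8 + 10 + 6 + 3 + 10 = 56 tiles and still no colour has 11.
One more tile lands in a colour already at 10, so 57 draws are enough and 56 are not.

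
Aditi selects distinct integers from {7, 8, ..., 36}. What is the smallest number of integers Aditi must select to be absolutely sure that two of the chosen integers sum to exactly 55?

Two chosen integers sum to 55 exactly when both halves of some pair {x, 55−x} with 19 ≤ x ≤ 55−x ≤ 36 are chosen — 9 such pairs.
The remaining 12 elements (those with no distinct partner in range) can never complete a 55-sum, so the worst case takes all of them and one from each pair: 12 + 9 = 21.
The 22nd integer has to be the second member of some pair, so 21 + 1 = 22.

22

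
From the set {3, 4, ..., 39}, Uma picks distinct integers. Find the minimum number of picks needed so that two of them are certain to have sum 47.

22

Two chosen integers sum to 47 exactly when both halves of some pair {x, 47−x} with 8 ≤ x ≤ 47−x ≤ 39 are chosen — 16 such pairs.
The remaining 5 elements (those with no distinct partner in range) can never complete a 47-sum, so the worst case takes all of them and one from each pair: 5 + 16 = 21.
Pigeonhole: the 22nd integer has to be the second member of some pair, so 21 + 1 = 22.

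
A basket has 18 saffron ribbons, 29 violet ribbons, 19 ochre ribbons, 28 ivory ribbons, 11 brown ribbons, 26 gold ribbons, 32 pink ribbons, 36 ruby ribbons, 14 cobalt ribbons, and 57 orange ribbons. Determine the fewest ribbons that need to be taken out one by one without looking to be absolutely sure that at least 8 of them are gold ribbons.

In the worst case for collecting gold ribbons, every non-gold ribbon comes out first.
There are 18 + 29 + 19 + 28 + 11 + 32 + 36 + 14 + 57 = 244 non-gold ribbons altogether.
After those, each further ribbon must be gold, so 244 + 8 = 252 draws guarantee 8 gold ribbons.

252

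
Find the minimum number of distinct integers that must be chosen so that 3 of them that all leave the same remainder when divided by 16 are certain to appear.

33

By pigeonhole, the 16 residue classes mod 16 are the pigeonholes.
With 32 integers one could put 2 in each residue class and have no class reach 3.
The 33rd integer pushes some class to 3, so 16·2 + 1 = 33.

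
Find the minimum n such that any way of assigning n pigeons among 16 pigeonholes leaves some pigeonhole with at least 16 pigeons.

241

With 240 pigeons one could put exactly 15 in each of the 16 pigeonholes, and no pigeonhole would reach 16.
By pigeonhole, one more pigeon must land in a pigeonhole that already has 15, giving it 16.
So 16 × 15 + 1 = 241 pigeons are required.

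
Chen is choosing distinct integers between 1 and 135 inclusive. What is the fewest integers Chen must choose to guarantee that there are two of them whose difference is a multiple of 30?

Integers whose pairwise differences are multiples of 30 are exactly those sharing a remainder mod 30. By pigeonhole, the 30 residue classes mod 30 are the pigeonholes.
With 30 integers one could put 1 in each residue class and have no class reach 2.
The 31st integer pushes some class to 2, so 30·1 + 1 = 31.

31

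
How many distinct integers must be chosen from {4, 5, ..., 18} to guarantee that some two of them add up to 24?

Two chosen integers sum to 24 exactly when both halves of some pair {x, 24−x} with 6 ≤ x ≤ 24−x ≤ 18 are chosen — 6 such pairs.
The remaining 3 elements (those with no distinct partner in range) can never complete a 24-sum, so the worst case takes all of them and one from each pair: 3 + 6 = 9.
The 10th integer has to be the second member of some pair, so 9 + 1 = 10.

10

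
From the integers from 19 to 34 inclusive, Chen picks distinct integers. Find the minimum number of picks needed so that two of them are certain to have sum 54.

10

Two chosen integers sum to 54 exactly when both halves of some pair {x, 54−x} with 20 ≤ x ≤ 54−x ≤ 34 are chosen — 7 such pairs.
The remaining 2 elements (those with no distinct partner in range) can never complete a 54-sum, so the worst case takes all of them and one from each pair: 2 + 7 = 9.
Pigeonhole: the 10th integer has to be the second member of some pair, so 9 + 1 = 10.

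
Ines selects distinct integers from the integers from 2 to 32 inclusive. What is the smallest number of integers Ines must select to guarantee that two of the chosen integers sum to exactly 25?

21

A set avoiding the sum 25 can contain at most one of each pair {x, 25−x}, plus the 9 elements whose complement lies outside the range.
The integers 13, …, 32 (20 of them) are such a set: any two sum to at least 13+14 = 27 > 25.
By pigeonhole, any 21st integer completes one of the 11 pairs, so 21 choices force a sum of 25.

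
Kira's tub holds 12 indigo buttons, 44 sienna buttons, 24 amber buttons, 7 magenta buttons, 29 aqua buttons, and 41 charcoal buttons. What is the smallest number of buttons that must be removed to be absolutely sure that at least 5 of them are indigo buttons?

150

In the worst case for collecting indigo buttons, every non-indigo button comes out first.
There are 44 + 24 + 7 + 29 + 41 = 145 non-indigo buttons altogether.
After those, each further button must be indigo, so 145 + 5 = 150 draws guarantee 5 indigo buttons.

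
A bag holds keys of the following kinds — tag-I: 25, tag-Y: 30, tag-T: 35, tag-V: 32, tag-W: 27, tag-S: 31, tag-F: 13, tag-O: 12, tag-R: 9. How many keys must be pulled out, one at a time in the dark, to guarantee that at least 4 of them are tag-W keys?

In the worst case for collecting tag-W keys, every non-tag-W key comes out first.
There are 25 + 30 + 35 + 32 + 31 + 13 + 12 + 9 = 187 non-tag-W keys altogether.
After those, each further key must be tag-W, so 187 + 4 = 191 draws guarantee 4 tag-W keys.

191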